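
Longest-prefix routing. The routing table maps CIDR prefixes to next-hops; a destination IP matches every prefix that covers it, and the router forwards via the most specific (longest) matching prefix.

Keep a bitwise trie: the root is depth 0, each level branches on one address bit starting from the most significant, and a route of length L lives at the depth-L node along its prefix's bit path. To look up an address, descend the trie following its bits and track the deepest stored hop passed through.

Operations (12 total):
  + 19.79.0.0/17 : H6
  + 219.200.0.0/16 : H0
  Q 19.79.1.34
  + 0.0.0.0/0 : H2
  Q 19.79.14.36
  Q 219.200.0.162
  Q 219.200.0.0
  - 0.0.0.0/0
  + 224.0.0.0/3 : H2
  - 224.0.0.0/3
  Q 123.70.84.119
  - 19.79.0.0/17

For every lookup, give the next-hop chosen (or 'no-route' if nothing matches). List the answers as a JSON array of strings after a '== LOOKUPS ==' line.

Trace:
  add 19.79.0.0/17 -> H6 at depth 17
  add 219.200.0.0/16 -> H0 at depth 16
  Q 19.79.1.34: descend 00010011010011110 ; hops seen [H6] ; pick H6
  add 0.0.0.0/0 -> H2 at depth 0
  Q 19.79.14.36: descend 00010011010011110 ; hops seen [H2,H6] ; pick H6
  Q 219.200.0.162: descend 1101101111001000 ; hops seen [H2,H0] ; pick H0
  Q 219.200.0.0: descend 1101101111001000 ; hops seen [H2,H0] ; pick H0
  - 0.0.0.0/0 clear@0
  add 224.0.0.0/3 -> H2 at depth 3
  - 224.0.0.0/3 clear@3
  Q 123.70.84.119: descend 0 ; hops seen [∅] ; pick no-route
  - 19.79.0.0/17 clear@17

== LOOKUPS ==
["H6","H6","H0","H0","no-route"]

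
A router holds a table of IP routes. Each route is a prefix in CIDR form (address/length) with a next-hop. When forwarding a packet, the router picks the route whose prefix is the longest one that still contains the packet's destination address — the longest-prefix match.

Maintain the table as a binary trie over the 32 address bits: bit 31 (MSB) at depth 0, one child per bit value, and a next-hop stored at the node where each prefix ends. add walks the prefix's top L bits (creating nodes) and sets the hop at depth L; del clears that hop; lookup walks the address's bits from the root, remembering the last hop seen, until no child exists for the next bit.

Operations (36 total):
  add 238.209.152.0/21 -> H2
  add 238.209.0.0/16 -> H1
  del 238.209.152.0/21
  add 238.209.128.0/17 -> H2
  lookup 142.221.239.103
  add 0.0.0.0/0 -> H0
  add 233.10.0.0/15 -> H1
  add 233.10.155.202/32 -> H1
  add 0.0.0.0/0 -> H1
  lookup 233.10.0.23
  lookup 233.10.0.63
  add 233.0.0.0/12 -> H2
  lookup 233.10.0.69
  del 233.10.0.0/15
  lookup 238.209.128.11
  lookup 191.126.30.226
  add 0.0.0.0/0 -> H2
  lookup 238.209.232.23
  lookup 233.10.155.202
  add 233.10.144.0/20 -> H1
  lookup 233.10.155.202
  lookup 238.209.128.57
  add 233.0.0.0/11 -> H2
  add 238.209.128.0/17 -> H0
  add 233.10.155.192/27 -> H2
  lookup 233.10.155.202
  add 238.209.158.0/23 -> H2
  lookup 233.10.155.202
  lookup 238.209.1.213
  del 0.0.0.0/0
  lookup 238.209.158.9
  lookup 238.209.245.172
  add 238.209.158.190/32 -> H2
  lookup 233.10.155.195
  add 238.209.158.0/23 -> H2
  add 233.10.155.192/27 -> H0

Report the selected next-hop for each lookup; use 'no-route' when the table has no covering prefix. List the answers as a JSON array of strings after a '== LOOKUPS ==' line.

Apply in order:
  + 238.209.152.0/21 (H2) depth=21
  + 238.209.0.0/16 (H1) depth=16
  del 238.209.152.0/21 (clear depth 21)
  + 238.209.128.0/17 (H2) depth=17
  ? 142.221.239.103  path d0:-→d1:-  best=no-route
  + 0.0.0.0/0 (H0) depth=0
  + 233.10.0.0/15 (H1) depth=15
  + 233.10.155.202/32 (H1) depth=32
  + 0.0.0.0/0 (H1) depth=0
  ? 233.10.0.23  path d0:H1→d1:-→d2:-→d3:-→d4:-→d5:-→d6:-→d7:-→d8:-→d9:-→d10:-→d11:-→d12:-→d13:-→d14:-→d15:H1→d16:-  best=H1
  ? 233.10.0.63  path d0:H1→d1:-→d2:-→d3:-→d4:-→d5:-→d6:-→d7:-→d8:-→d9:-→d10:-→d11:-→d12:-→d13:-→d14:-→d15:H1→d16:-  best=H1
  + 233.0.0.0/12 (H2) depth=12
  ? 233.10.0.69  path d0:H1→d1:-→d2:-→d3:-→d4:-→d5:-→d6:-→d7:-→d8:-→d9:-→d10:-→d11:-→d12:H2→d13:-→d14:-→d15:H1→d16:-  best=H1
  del 233.10.0.0/15 (clear depth 15)
  ? 238.209.128.11  path d0:H1→d1:-→d2:-→d3:-→d4:-→d5:-→d6:-→d7:-→d8:-→d9:-→d10:-→d11:-→d12:-→d13:-→d14:-→d15:-→d16:H1→d17:H2→d18:-→d19:-  best=H2
  ? 191.126.30.226  path d0:H1→d1:-  best=H1
  + 0.0.0.0/0 (H2) depth=0
  ? 238.209.232.23  path d0:H2→d1:-→d2:-→d3:-→d4:-→d5:-→d6:-→d7:-→d8:-→d9:-→d10:-→d11:-→d12:-→d13:-→d14:-→d15:-→d16:H1→d17:H2  best=H2
  ? 233.10.155.202  path d0:H2→d1:-→d2:-→d3:-→d4:-→d5:-→d6:-→d7:-→d8:-→d9:-→d10:-→d11:-→d12:H2→d13:-→d14:-→d15:-→d16:-→d17:-→d18:-→d19:-→d20:-→d21:-→d22:-→d23:-→d24:-→d25:-→d26:-→d27:-→d28:-→d29:-→d30:-→d31:-→d32:H1  best=H1
  + 233.10.144.0/20 (H1) depth=20
  ? 233.10.155.202  path d0:H2→d1:-→d2:-→d3:-→d4:-→d5:-→d6:-→d7:-→d8:-→d9:-→d10:-→d11:-→d12:H2→d13:-→d14:-→d15:-→d16:-→d17:-→d18:-→d19:-→d20:H1→d21:-→d22:-→d23:-→d24:-→d25:-→d26:-→d27:-→d28:-→d29:-→d30:-→d31:-→d32:H1  best=H1
  ? 238.209.128.57  path d0:H2→d1:-→d2:-→d3:-→d4:-→d5:-→d6:-→d7:-→d8:-→d9:-→d10:-→d11:-→d12:-→d13:-→d14:-→d15:-→d16:H1→d17:H2→d18:-→d19:-  best=H2
  + 233.0.0.0/11 (H2) depth=11
  + 238.209.128.0/17 (H0) depth=17
  + 233.10.155.192/27 (H2) depth=27
  ? 233.10.155.202  path d0:H2→d1:-→d2:-→d3:-→d4:-→d5:-→d6:-→d7:-→d8:-→d9:-→d10:-→d11:H2→d12:H2→d13:-→d14:-→d15:-→d16:-→d17:-→d18:-→d19:-→d20:H1→d21:-→d22:-→d23:-→d24:-→d25:-→d26:-→d27:H2→d28:-→d29:-→d30:-→d31:-→d32:H1  best=H1
  + 238.209.158.0/23 (H2) depth=23
  ? 233.10.155.202  path d0:H2→d1:-→d2:-→d3:-→d4:-→d5:-→d6:-→d7:-→d8:-→d9:-→d10:-→d11:H2→d12:H2→d13:-→d14:-→d15:-→d16:-→d17:-→d18:-→d19:-→d20:H1→d21:-→d22:-→d23:-→d24:-→d25:-→d26:-→d27:H2→d28:-→d29:-→d30:-→d31:-→d32:H1  best=H1
  ? 238.209.1.213  path d0:H2→d1:-→d2:-→d3:-→d4:-→d5:-→d6:-→d7:-→d8:-→d9:-→d10:-→d11:-→d12:-→d13:-→d14:-→d15:-→d16:H1  best=H1
  del 0.0.0.0/0 (clear depth 0)
  ? 238.209.158.9  path d0:-→d1:-→d2:-→d3:-→d4:-→d5:-→d6:-→d7:-→d8:-→d9:-→d10:-→d11:-→d12:-→d13:-→d14:-→d15:-→d16:H1→d17:H0→d18:-→d19:-→d20:-→d21:-→d22:-→d23:H2  best=H2
  ? 238.209.245.172  path d0:-→d1:-→d2:-→d3:-→d4:-→d5:-→d6:-→d7:-→d8:-→d9:-→d10:-→d11:-→d12:-→d13:-→d14:-→d15:-→d16:H1→d17:H0  best=H0
  + 238.209.158.190/32 (H2) depth=32
  ? 233.10.155.195  path d0:-→d1:-→d2:-→d3:-→d4:-→d5:-→d6:-→d7:-→d8:-→d9:-→d10:-→d11:H2→d12:H2→d13:-→d14:-→d15:-→d16:-→d17:-→d18:-→d19:-→d20:H1→d21:-→d22:-→d23:-→d24:-→d25:-→d26:-→d27:H2→d28:-  best=H2
  + 238.209.158.0/23 (H2) depth=23
  + 233.10.155.192/27 (H0) depth=27

== LOOKUPS ==
["no-route","H1","H1","H1","H2","H1","H2","H1","H1","H2","H1","H1","H1","H2","H0","H2"]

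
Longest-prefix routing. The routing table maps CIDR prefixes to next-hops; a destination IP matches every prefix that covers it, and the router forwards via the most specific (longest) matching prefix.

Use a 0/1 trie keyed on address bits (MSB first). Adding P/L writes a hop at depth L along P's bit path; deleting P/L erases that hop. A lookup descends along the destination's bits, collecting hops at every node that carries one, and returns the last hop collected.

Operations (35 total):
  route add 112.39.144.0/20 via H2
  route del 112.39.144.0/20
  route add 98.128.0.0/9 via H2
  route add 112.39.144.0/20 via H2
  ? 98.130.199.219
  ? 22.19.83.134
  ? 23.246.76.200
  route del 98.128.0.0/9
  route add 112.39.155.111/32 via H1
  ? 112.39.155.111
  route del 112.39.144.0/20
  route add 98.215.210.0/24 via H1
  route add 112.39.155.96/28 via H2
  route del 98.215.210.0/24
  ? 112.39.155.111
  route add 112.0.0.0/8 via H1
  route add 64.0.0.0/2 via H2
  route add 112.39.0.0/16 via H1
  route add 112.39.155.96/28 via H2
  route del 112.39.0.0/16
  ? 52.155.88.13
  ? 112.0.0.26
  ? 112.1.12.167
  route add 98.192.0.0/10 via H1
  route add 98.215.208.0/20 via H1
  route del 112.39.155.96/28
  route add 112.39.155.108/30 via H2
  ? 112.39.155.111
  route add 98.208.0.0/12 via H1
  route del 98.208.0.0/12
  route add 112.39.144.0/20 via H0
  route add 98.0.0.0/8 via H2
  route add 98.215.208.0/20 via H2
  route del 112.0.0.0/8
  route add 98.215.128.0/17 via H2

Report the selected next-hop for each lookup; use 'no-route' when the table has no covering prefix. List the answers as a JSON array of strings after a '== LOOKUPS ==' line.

Apply in order:
  + 112.39.144.0/20 (H2) depth=20
  del 112.39.144.0/20 (clear depth 20)
  + 98.128.0.0/9 (H2) depth=9
  + 112.39.144.0/20 (H2) depth=20
  lookup 98.130.199.219: bits 011000101 walk d0:-→d1:-→d2:-→d3:-→d4:-→d5:-→d6:-→d7:-→d8:-→d9:H2 -> H2
  lookup 22.19.83.134: bits 0 walk d0:-→d1:- -> no-route
  lookup 23.246.76.200: bits 0 walk d0:-→d1:- -> no-route
  del 98.128.0.0/9 (clear depth 9)
  + 112.39.155.111/32 (H1) depth=32
  lookup 112.39.155.111: bits 01110000001001111001101101101111 walk d0:-→d1:-→d2:-→d3:-→d4:-→d5:-→d6:-→d7:-→d8:-→d9:-→d10:-→d11:-→d12:-→d13:-→d14:-→d15:-→d16:-→d17:-→d18:-→d19:-→d20:H2→d21:-→d22:-→d23:-→d24:-→d25:-→d26:-→d27:-→d28:-→d29:-→d30:-→d31:-→d32:H1 -> H1
  del 112.39.144.0/20 (clear depth 20)
  + 98.215.210.0/24 (H1) depth=24
  + 112.39.155.96/28 (H2) depth=28
  del 98.215.210.0/24 (clear depth 24)
  lookup 112.39.155.111: bits 01110000001001111001101101101111 walk d0:-→d1:-→d2:-→d3:-→d4:-→d5:-→d6:-→d7:-→d8:-→d9:-→d10:-→d11:-→d12:-→d13:-→d14:-→d15:-→d16:-→d17:-→d18:-→d19:-→d20:-→d21:-→d22:-→d23:-→d24:-→d25:-→d26:-→d27:-→d28:H2→d29:-→d30:-→d31:-→d32:H1 -> H1
  + 112.0.0.0/8 (H1) depth=8
  + 64.0.0.0/2 (H2) depth=2
  + 112.39.0.0/16 (H1) depth=16
  + 112.39.155.96/28 (H2) depth=28
  del 112.39.0.0/16 (clear depth 16)
  lookup 52.155.88.13: bits 0 walk d0:-→d1:- -> no-route
  lookup 112.0.0.26: bits 0111000000 walk d0:-→d1:-→d2:H2→d3:-→d4:-→d5:-→d6:-→d7:-→d8:H1→d9:-→d10:- -> H1
  lookup 112.1.12.167: bits 0111000000 walk d0:-→d1:-→d2:H2→d3:-→d4:-→d5:-→d6:-→d7:-→d8:H1→d9:-→d10:- -> H1
  + 98.192.0.0/10 (H1) depth=10
  + 98.215.208.0/20 (H1) depth=20
  del 112.39.155.96/28 (clear depth 28)
  + 112.39.155.108/30 (H2) depth=30
  lookup 112.39.155.111: bits 01110000001001111001101101101111 walk d0:-→d1:-→d2:H2→d3:-→d4:-→d5:-→d6:-→d7:-→d8:H1→d9:-→d10:-→d11:-→d12:-→d13:-→d14:-→d15:-→d16:-→d17:-→d18:-→d19:-→d20:-→d21:-→d22:-→d23:-→d24:-→d25:-→d26:-→d27:-→d28:-→d29:-→d30:H2→d31:-→d32:H1 -> H1
  + 98.208.0.0/12 (H1) depth=12
  del 98.208.0.0/12 (clear depth 12)
  + 112.39.144.0/20 (H0) depth=20
  + 98.0.0.0/8 (H2) depth=8
  + 98.215.208.0/20 (H2) depth=20
  del 112.0.0.0/8 (clear depth 8)
  + 98.215.128.0/17 (H2) depth=17

== LOOKUPS ==
["H2","no-route","no-route","H1","H1","no-route","H1","H1","H1"]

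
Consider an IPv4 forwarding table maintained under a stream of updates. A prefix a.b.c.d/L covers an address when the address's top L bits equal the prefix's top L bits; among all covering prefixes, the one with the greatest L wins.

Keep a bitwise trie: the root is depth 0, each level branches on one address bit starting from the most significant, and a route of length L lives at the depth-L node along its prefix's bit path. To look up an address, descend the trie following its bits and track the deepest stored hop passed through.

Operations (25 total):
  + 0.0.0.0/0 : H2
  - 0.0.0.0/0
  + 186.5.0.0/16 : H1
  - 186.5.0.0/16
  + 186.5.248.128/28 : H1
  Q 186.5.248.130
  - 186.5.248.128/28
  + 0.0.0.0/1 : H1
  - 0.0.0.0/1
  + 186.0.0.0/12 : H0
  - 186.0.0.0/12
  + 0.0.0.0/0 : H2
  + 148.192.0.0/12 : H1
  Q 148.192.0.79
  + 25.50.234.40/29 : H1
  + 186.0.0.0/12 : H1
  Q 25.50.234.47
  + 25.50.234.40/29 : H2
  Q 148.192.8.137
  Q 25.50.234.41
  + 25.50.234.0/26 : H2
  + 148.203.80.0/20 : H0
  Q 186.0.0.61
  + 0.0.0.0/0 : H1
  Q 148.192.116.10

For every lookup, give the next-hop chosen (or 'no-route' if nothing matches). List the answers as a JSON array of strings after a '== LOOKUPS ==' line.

Apply in order:
  + 0.0.0.0/0 (H2) depth=0
  - 0.0.0.0/0 clear@0
  + 186.5.0.0/16 (H1) depth=16
  - 186.5.0.0/16 clear@16
  + 186.5.248.128/28 (H1) depth=28
  lookup 186.5.248.130: bits 1011101000000101111110001000 walk d0:-→d1:-→d2:-→d3:-→d4:-→d5:-→d6:-→d7:-→d8:-→d9:-→d10:-→d11:-→d12:-→d13:-→d14:-→d15:-→d16:-→d17:-→d18:-→d19:-→d20:-→d21:-→d22:-→d23:-→d24:-→d25:-→d26:-→d27:-→d28:H1 -> H1
  - 186.5.248.128/28 clear@28
  + 0.0.0.0/1 (H1) depth=1
  - 0.0.0.0/1 clear@1
  + 186.0.0.0/12 (H0) depth=12
  - 186.0.0.0/12 clear@12
  + 0.0.0.0/0 (H2) depth=0
  + 148.192.0.0/12 (H1) depth=12
  lookup 148.192.0.79: bits 100101001100 walk d0:H2→d1:-→d2:-→d3:-→d4:-→d5:-→d6:-→d7:-→d8:-→d9:-→d10:-→d11:-→d12:H1 -> H1
  + 25.50.234.40/29 (H1) depth=29
  + 186.0.0.0/12 (H1) depth=12
  lookup 25.50.234.47: bits 00011001001100101110101000101 walk d0:H2→d1:-→d2:-→d3:-→d4:-→d5:-→d6:-→d7:-→d8:-→d9:-→d10:-→d11:-→d12:-→d13:-→d14:-→d15:-→d16:-→d17:-→d18:-→d19:-→d20:-→d21:-→d22:-→d23:-→d24:-→d25:-→d26:-→d27:-→d28:-→d29:H1 -> H1
  + 25.50.234.40/29 (H2) depth=29
  lookup 148.192.8.137: bits 100101001100 walk d0:H2→d1:-→d2:-→d3:-→d4:-→d5:-→d6:-→d7:-→d8:-→d9:-→d10:-→d11:-→d12:H1 -> H1
  lookup 25.50.234.41: bits 00011001001100101110101000101 walk d0:H2→d1:-→d2:-→d3:-→d4:-→d5:-→d6:-→d7:-→d8:-→d9:-→d10:-→d11:-→d12:-→d13:-→d14:-→d15:-→d16:-→d17:-→d18:-→d19:-→d20:-→d21:-→d22:-→d23:-→d24:-→d25:-→d26:-→d27:-→d28:-→d29:H2 -> H2
  + 25.50.234.0/26 (H2) depth=26
  + 148.203.80.0/20 (H0) depth=20
  lookup 186.0.0.61: bits 1011101000000 walk d0:H2→d1:-→d2:-→d3:-→d4:-→d5:-→d6:-→d7:-→d8:-→d9:-→d10:-→d11:-→d12:H1→d13:- -> H1
  + 0.0.0.0/0 (H1) depth=0
  lookup 148.192.116.10: bits 100101001100 walk d0:H1→d1:-→d2:-→d3:-→d4:-→d5:-→d6:-→d7:-→d8:-→d9:-→d10:-→d11:-→d12:H1 -> H1

== LOOKUPS ==
["H1","H1","H1","H1","H2","H1","H1"]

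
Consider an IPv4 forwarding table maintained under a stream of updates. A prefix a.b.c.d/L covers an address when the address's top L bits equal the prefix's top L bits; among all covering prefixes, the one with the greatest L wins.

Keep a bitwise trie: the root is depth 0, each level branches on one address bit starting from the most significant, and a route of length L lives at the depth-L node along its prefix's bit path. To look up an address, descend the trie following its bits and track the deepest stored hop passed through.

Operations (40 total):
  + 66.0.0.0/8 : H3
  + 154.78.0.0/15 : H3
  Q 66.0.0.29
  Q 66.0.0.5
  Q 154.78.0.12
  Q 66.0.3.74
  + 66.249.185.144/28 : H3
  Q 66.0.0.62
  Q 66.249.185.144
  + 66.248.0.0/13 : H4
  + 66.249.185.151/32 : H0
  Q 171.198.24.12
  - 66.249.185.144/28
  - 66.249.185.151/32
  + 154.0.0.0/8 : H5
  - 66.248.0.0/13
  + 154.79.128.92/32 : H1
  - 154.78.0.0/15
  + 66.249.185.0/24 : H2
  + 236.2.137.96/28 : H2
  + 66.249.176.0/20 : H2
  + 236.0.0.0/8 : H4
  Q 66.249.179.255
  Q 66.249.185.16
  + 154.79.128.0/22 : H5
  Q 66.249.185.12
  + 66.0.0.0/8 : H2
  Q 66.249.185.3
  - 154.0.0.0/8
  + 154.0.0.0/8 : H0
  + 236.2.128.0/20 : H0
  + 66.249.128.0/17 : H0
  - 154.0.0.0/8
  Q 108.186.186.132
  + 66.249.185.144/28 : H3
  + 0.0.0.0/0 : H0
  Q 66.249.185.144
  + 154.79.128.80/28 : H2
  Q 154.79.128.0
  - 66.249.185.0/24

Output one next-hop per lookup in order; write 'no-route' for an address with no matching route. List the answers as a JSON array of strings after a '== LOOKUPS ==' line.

Process each operation:
  + 66.0.0.0/8 (H3) depth=8
  + 154.78.0.0/15 (H3) depth=15
  Q 66.0.0.29: descend 01000010 ; hops seen [H3] ; pick H3
  Q 66.0.0.5: descend 01000010 ; hops seen [H3] ; pick H3
  Q 154.78.0.12: descend 100110100100111 ; hops seen [H3] ; pick H3
  Q 66.0.3.74: descend 01000010 ; hops seen [H3] ; pick H3
  + 66.249.185.144/28 (H3) depth=28
  Q 66.0.0.62: descend 01000010 ; hops seen [H3] ; pick H3
  Q 66.249.185.144: descend 0100001011111001101110011001 ; hops seen [H3,H3] ; pick H3
  + 66.248.0.0/13 (H4) depth=13
  + 66.249.185.151/32 (H0) depth=32
  Q 171.198.24.12: descend 10 ; hops seen [∅] ; pick no-route
  - 66.249.185.144/28 clear@28
  - 66.249.185.151/32 clear@32
  + 154.0.0.0/8 (H5) depth=8
  - 66.248.0.0/13 clear@13
  + 154.79.128.92/32 (H1) depth=32
  - 154.78.0.0/15 clear@15
  + 66.249.185.0/24 (H2) depth=24
  + 236.2.137.96/28 (H2) depth=28
  + 66.249.176.0/20 (H2) depth=20
  + 236.0.0.0/8 (H4) depth=8
  Q 66.249.179.255: descend 01000010111110011011 ; hops seen [H3,H2] ; pick H2
  Q 66.249.185.16: descend 010000101111100110111001 ; hops seen [H3,H2,H2] ; pick H2
  + 154.79.128.0/22 (H5) depth=22
  Q 66.249.185.12: descend 010000101111100110111001 ; hops seen [H3,H2,H2] ; pick H2
  + 66.0.0.0/8 (H2) depth=8
  Q 66.249.185.3: descend 010000101111100110111001 ; hops seen [H2,H2,H2] ; pick H2
  - 154.0.0.0/8 clear@8
  + 154.0.0.0/8 (H0) depth=8
  + 236.2.128.0/20 (H0) depth=20
  + 66.249.128.0/17 (H0) depth=17
  - 154.0.0.0/8 clear@8
  Q 108.186.186.132: descend 01 ; hops seen [∅] ; pick no-route
  + 66.249.185.144/28 (H3) depth=28
  + 0.0.0.0/0 (H0) depth=0
  Q 66.249.185.144: descend 01000010111110011011100110010 ; hops seen [H0,H2,H0,H2,H2,H3] ; pick H3
  + 154.79.128.80/28 (H2) depth=28
  Q 154.79.128.0: descend 1001101001001111100000000 ; hops seen [H0,H5] ; pick H5
  - 66.249.185.0/24 clear@24

== LOOKUPS ==
["H3","H3","H3","H3","H3","H3","no-route","H2","H2","H2","H2","no-route","H3","H5"]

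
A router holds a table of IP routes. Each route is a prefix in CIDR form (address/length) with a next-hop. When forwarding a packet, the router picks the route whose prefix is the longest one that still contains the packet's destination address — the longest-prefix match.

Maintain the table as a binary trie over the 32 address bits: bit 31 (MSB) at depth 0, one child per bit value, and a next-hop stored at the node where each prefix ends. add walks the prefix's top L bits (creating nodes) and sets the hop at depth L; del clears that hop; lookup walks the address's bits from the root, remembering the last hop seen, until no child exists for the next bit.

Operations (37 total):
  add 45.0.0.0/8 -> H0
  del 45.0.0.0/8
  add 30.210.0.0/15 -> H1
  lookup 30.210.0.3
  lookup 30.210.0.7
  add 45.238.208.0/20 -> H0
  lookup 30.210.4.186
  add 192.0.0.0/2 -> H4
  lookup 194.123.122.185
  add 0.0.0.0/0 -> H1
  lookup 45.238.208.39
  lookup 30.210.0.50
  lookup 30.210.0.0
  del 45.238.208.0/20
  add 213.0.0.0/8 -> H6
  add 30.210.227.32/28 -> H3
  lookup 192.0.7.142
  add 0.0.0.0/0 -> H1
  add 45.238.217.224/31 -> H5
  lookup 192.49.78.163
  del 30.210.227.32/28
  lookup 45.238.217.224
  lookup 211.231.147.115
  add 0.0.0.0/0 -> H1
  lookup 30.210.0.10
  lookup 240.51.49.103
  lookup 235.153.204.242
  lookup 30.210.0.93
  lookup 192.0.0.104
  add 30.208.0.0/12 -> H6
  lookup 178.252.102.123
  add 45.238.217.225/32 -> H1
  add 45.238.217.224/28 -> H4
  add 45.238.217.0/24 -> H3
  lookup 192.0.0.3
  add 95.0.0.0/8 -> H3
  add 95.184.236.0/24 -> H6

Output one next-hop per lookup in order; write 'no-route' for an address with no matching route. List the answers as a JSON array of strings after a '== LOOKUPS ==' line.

Apply in order:
  add 45.0.0.0/8 -> H0 at depth 8
  - 45.0.0.0/8 clear@8
  add 30.210.0.0/15 -> H1 at depth 15
  lookup 30.210.0.3: bits 000111101101001 walk d0:-→d1:-→d2:-→d3:-→d4:-→d5:-→d6:-→d7:-→d8:-→d9:-→d10:-→d11:-→d12:-→d13:-→d14:-→d15:H1 -> H1
  lookup 30.210.0.7: bits 000111101101001 walk d0:-→d1:-→d2:-→d3:-→d4:-→d5:-→d6:-→d7:-→d8:-→d9:-→d10:-→d11:-→d12:-→d13:-→d14:-→d15:H1 -> H1
  add 45.238.208.0/20 -> H0 at depth 20
  lookup 30.210.4.186: bits 000111101101001 walk d0:-→d1:-→d2:-→d3:-→d4:-→d5:-→d6:-→d7:-→d8:-→d9:-→d10:-→d11:-→d12:-→d13:-→d14:-→d15:H1 -> H1
  add 192.0.0.0/2 -> H4 at depth 2
  lookup 194.123.122.185: bits 11 walk d0:-→d1:-→d2:H4 -> H4
  add 0.0.0.0/0 -> H1 at depth 0
  lookup 45.238.208.39: bits 00101101111011101101 walk d0:H1→d1:-→d2:-→d3:-→d4:-→d5:-→d6:-→d7:-→d8:-→d9:-→d10:-→d11:-→d12:-→d13:-→d14:-→d15:-→d16:-→d17:-→d18:-→d19:-→d20:H0 -> H0
  lookup 30.210.0.50: bits 000111101101001 walk d0:H1→d1:-→d2:-→d3:-→d4:-→d5:-→d6:-→d7:-→d8:-→d9:-→d10:-→d11:-→d12:-→d13:-→d14:-→d15:H1 -> H1
  lookup 30.210.0.0: bits 000111101101001 walk d0:H1→d1:-→d2:-→d3:-→d4:-→d5:-→d6:-→d7:-→d8:-→d9:-→d10:-→d11:-→d12:-→d13:-→d14:-→d15:H1 -> H1
  - 45.238.208.0/20 clear@20
  add 213.0.0.0/8 -> H6 at depth 8
  add 30.210.227.32/28 -> H3 at depth 28
  lookup 192.0.7.142: bits 110 walk d0:H1→d1:-→d2:H4→d3:- -> H4
  add 0.0.0.0/0 -> H1 at depth 0
  add 45.238.217.224/31 -> H5 at depth 31
  lookup 192.49.78.163: bits 110 walk d0:H1→d1:-→d2:H4→d3:- -> H4
  - 30.210.227.32/28 clear@28
  lookup 45.238.217.224: bits 0010110111101110110110011110000 walk d0:H1→d1:-→d2:-→d3:-→d4:-→d5:-→d6:-→d7:-→d8:-→d9:-→d10:-→d11:-→d12:-→d13:-→d14:-→d15:-→d16:-→d17:-→d18:-→d19:-→d20:-→d21:-→d22:-→d23:-→d24:-→d25:-→d26:-→d27:-→d28:-→d29:-→d30:-→d31:H5 -> H5
  lookup 211.231.147.115: bits 11010 walk d0:H1→d1:-→d2:H4→d3:-→d4:-→d5:- -> H4
  add 0.0.0.0/0 -> H1 at depth 0
  lookup 30.210.0.10: bits 0001111011010010 walk d0:H1→d1:-→d2:-→d3:-→d4:-→d5:-→d6:-→d7:-→d8:-→d9:-→d10:-→d11:-→d12:-→d13:-→d14:-→d15:H1→d16:- -> H1
  lookup 240.51.49.103: bits 11 walk d0:H1→d1:-→d2:H4 -> H4
  lookup 235.153.204.242: bits 11 walk d0:H1→d1:-→d2:H4 -> H4
  lookup 30.210.0.93: bits 0001111011010010 walk d0:H1→d1:-→d2:-→d3:-→d4:-→d5:-→d6:-→d7:-→d8:-→d9:-→d10:-→d11:-→d12:-→d13:-→d14:-→d15:H1→d16:- -> H1
  lookup 192.0.0.104: bits 110 walk d0:H1→d1:-→d2:H4→d3:- -> H4
  add 30.208.0.0/12 -> H6 at depth 12
  lookup 178.252.102.123: bits 1 walk d0:H1→d1:- -> H1
  add 45.238.217.225/32 -> H1 at depth 32
  add 45.238.217.224/28 -> H4 at depth 28
  add 45.238.217.0/24 -> H3 at depth 24
  lookup 192.0.0.3: bits 110 walk d0:H1→d1:-→d2:H4→d3:- -> H4
  add 95.0.0.0/8 -> H3 at depth 8
  add 95.184.236.0/24 -> H6 at depth 24

== LOOKUPS ==
["H1","H1","H1","H4","H0","H1","H1","H4","H4","H5","H4","H1","H4","H4","H1","H4","H1","H4"]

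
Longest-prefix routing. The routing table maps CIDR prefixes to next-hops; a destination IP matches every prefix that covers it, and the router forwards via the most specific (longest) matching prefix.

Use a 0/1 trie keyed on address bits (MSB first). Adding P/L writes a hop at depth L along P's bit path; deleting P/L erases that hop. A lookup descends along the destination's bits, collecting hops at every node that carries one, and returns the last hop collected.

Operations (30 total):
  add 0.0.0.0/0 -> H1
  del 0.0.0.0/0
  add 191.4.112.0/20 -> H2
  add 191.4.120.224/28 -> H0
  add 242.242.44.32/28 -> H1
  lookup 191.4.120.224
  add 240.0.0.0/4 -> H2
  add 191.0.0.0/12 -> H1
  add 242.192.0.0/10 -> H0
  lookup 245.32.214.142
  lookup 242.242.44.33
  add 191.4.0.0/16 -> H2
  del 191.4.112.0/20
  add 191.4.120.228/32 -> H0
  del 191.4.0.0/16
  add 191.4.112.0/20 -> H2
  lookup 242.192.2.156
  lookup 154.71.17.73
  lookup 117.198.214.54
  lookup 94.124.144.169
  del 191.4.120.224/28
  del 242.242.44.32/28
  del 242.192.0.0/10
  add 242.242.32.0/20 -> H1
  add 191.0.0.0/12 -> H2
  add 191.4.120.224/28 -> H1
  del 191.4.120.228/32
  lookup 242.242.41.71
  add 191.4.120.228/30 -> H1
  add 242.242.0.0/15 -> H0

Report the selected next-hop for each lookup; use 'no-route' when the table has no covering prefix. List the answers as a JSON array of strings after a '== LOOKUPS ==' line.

Process each operation:
  add 0.0.0.0/0 -> H1 at depth 0
  del 0.0.0.0/0 (clear depth 0)
  add 191.4.112.0/20 -> H2 at depth 20
  add 191.4.120.224/28 -> H0 at depth 28
  add 242.242.44.32/28 -> H1 at depth 28
  Q 191.4.120.224: descend 1011111100000100011110001110 ; hops seen [H2,H0] ; pick H0
  add 240.0.0.0/4 -> H2 at depth 4
  add 191.0.0.0/12 -> H1 at depth 12
  add 242.192.0.0/10 -> H0 at depth 10
  Q 245.32.214.142: descend 11110 ; hops seen [H2] ; pick H2
  Q 242.242.44.33: descend 1111001011110010001011000010 ; hops seen [H2,H0,H1] ; pick H1
  add 191.4.0.0/16 -> H2 at depth 16
  del 191.4.112.0/20 (clear depth 20)
  add 191.4.120.228/32 -> H0 at depth 32
  del 191.4.0.0/16 (clear depth 16)
  add 191.4.112.0/20 -> H2 at depth 20
  Q 242.192.2.156: descend 1111001011 ; hops seen [H2,H0] ; pick H0
  Q 154.71.17.73: descend 10 ; hops seen [∅] ; pick no-route
  Q 117.198.214.54: descend ε ; hops seen [∅] ; pick no-route
  Q 94.124.144.169: descend ε ; hops seen [∅] ; pick no-route
  del 191.4.120.224/28 (clear depth 28)
  del 242.242.44.32/28 (clear depth 28)
  del 242.192.0.0/10 (clear depth 10)
  add 242.242.32.0/20 -> H1 at depth 20
  add 191.0.0.0/12 -> H2 at depth 12
  add 191.4.120.224/28 -> H1 at depth 28
  del 191.4.120.228/32 (clear depth 32)
  Q 242.242.41.71: descend 111100101111001000101 ; hops seen [H2,H1] ; pick H1
  add 191.4.120.228/30 -> H1 at depth 30
  add 242.242.0.0/15 -> H0 at depth 15

== LOOKUPS ==
["H0","H2","H1","H0","no-route","no-route","no-route","H1"]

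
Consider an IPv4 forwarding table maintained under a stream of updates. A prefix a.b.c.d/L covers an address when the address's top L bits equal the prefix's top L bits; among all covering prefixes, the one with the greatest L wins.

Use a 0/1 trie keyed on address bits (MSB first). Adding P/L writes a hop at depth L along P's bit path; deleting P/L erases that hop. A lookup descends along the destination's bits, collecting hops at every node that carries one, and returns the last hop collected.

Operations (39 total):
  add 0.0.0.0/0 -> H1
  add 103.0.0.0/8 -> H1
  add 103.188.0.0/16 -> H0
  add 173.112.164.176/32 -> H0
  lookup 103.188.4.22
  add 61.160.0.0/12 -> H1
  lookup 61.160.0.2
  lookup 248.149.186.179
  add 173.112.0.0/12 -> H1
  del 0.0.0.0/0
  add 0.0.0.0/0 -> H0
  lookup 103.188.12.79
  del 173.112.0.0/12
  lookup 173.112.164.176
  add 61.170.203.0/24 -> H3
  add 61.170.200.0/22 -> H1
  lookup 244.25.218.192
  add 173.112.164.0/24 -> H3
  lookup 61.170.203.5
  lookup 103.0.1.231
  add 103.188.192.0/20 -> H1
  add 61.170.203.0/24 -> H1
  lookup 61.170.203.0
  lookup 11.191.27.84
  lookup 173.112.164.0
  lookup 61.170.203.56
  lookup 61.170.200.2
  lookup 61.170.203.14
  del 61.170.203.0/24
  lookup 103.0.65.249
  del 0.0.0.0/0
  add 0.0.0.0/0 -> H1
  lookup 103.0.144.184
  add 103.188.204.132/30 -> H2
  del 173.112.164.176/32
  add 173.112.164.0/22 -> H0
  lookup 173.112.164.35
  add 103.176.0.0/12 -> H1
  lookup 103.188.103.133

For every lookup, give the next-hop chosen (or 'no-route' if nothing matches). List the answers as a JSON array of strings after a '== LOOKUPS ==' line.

Trace:
  + 0.0.0.0/0 (H1) depth=0
  + 103.0.0.0/8 (H1) depth=8
  + 103.188.0.0/16 (H0) depth=16
  + 173.112.164.176/32 (H0) depth=32
  lookup 103.188.4.22: bits 0110011110111100 walk d0:H1→d1:-→d2:-→d3:-→d4:-→d5:-→d6:-→d7:-→d8:H1→d9:-→d10:-→d11:-→d12:-→d13:-→d14:-→d15:-→d16:H0 -> H0
  + 61.160.0.0/12 (H1) depth=12
  lookup 61.160.0.2: bits 001111011010 walk d0:H1→d1:-→d2:-→d3:-→d4:-→d5:-→d6:-→d7:-→d8:-→d9:-→d10:-→d11:-→d12:H1 -> H1
  lookup 248.149.186.179: bits 1 walk d0:H1→d1:- -> H1
  + 173.112.0.0/12 (H1) depth=12
  del 0.0.0.0/0 (clear depth 0)
  + 0.0.0.0/0 (H0) depth=0
  lookup 103.188.12.79: bits 0110011110111100 walk d0:H0→d1:-→d2:-→d3:-→d4:-→d5:-→d6:-→d7:-→d8:H1→d9:-→d10:-→d11:-→d12:-→d13:-→d14:-→d15:-→d16:H0 -> H0
  del 173.112.0.0/12 (clear depth 12)
  lookup 173.112.164.176: bits 10101101011100001010010010110000 walk d0:H0→d1:-→d2:-→d3:-→d4:-→d5:-→d6:-→d7:-→d8:-→d9:-→d10:-→d11:-→d12:-→d13:-→d14:-→d15:-→d16:-→d17:-→d18:-→d19:-→d20:-→d21:-→d22:-→d23:-→d24:-→d25:-→d26:-→d27:-→d28:-→d29:-→d30:-→d31:-→d32:H0 -> H0
  + 61.170.203.0/24 (H3) depth=24
  + 61.170.200.0/22 (H1) depth=22
  lookup 244.25.218.192: bits 1 walk d0:H0→d1:- -> H0
  + 173.112.164.0/24 (H3) depth=24
  lookup 61.170.203.5: bits 001111011010101011001011 walk d0:H0→d1:-→d2:-→d3:-→d4:-→d5:-→d6:-→d7:-→d8:-→d9:-→d10:-→d11:-→d12:H1→d13:-→d14:-→d15:-→d16:-→d17:-→d18:-→d19:-→d20:-→d21:-→d22:H1→d23:-→d24:H3 -> H3
  lookup 103.0.1.231: bits 01100111 walk d0:H0→d1:-→d2:-→d3:-→d4:-→d5:-→d6:-→d7:-→d8:H1 -> H1
  + 103.188.192.0/20 (H1) depth=20
  + 61.170.203.0/24 (H1) depth=24
  lookup 61.170.203.0: bits 001111011010101011001011 walk d0:H0→d1:-→d2:-→d3:-→d4:-→d5:-→d6:-→d7:-→d8:-→d9:-→d10:-→d11:-→d12:H1→d13:-→d14:-→d15:-→d16:-→d17:-→d18:-→d19:-→d20:-→d21:-→d22:H1→d23:-→d24:H1 -> H1
  lookup 11.191.27.84: bits 00 walk d0:H0→d1:-→d2:- -> H0
  lookup 173.112.164.0: bits 101011010111000010100100 walk d0:H0→d1:-→d2:-→d3:-→d4:-→d5:-→d6:-→d7:-→d8:-→d9:-→d10:-→d11:-→d12:-→d13:-→d14:-→d15:-→d16:-→d17:-→d18:-→d19:-→d20:-→d21:-→d22:-→d23:-→d24:H3 -> H3
  lookup 61.170.203.56: bits 001111011010101011001011 walk d0:H0→d1:-→d2:-→d3:-→d4:-→d5:-→d6:-→d7:-→d8:-→d9:-→d10:-→d11:-→d12:H1→d13:-→d14:-→d15:-→d16:-→d17:-→d18:-→d19:-→d20:-→d21:-→d22:H1→d23:-→d24:H1 -> H1
  lookup 61.170.200.2: bits 0011110110101010110010 walk d0:H0→d1:-→d2:-→d3:-→d4:-→d5:-→d6:-→d7:-→d8:-→d9:-→d10:-→d11:-→d12:H1→d13:-→d14:-→d15:-→d16:-→d17:-→d18:-→d19:-→d20:-→d21:-→d22:H1 -> H1
  lookup 61.170.203.14: bits 001111011010101011001011 walk d0:H0→d1:-→d2:-→d3:-→d4:-→d5:-→d6:-→d7:-→d8:-→d9:-→d10:-→d11:-→d12:H1→d13:-→d14:-→d15:-→d16:-→d17:-→d18:-→d19:-→d20:-→d21:-→d22:H1→d23:-→d24:H1 -> H1
  del 61.170.203.0/24 (clear depth 24)
  lookup 103.0.65.249: bits 01100111 walk d0:H0→d1:-→d2:-→d3:-→d4:-→d5:-→d6:-→d7:-→d8:H1 -> H1
  del 0.0.0.0/0 (clear depth 0)
  + 0.0.0.0/0 (H1) depth=0
  lookup 103.0.144.184: bits 01100111 walk d0:H1→d1:-→d2:-→d3:-→d4:-→d5:-→d6:-→d7:-→d8:H1 -> H1
  + 103.188.204.132/30 (H2) depth=30
  del 173.112.164.176/32 (clear depth 32)
  + 173.112.164.0/22 (H0) depth=22
  lookup 173.112.164.35: bits 101011010111000010100100 walk d0:H1→d1:-→d2:-→d3:-→d4:-→d5:-→d6:-→d7:-→d8:-→d9:-→d10:-→d11:-→d12:-→d13:-→d14:-→d15:-→d16:-→d17:-→d18:-→d19:-→d20:-→d21:-→d22:H0→d23:-→d24:H3 -> H3
  + 103.176.0.0/12 (H1) depth=12
  lookup 103.188.103.133: bits 0110011110111100 walk d0:H1→d1:-→d2:-→d3:-→d4:-→d5:-→d6:-→d7:-→d8:H1→d9:-→d10:-→d11:-→d12:H1→d13:-→d14:-→d15:-→d16:H0 -> H0

== LOOKUPS ==
["H0","H1","H1","H0","H0","H0","H3","H1","H1","H0","H3","H1","H1","H1","H1","H1","H3","H0"]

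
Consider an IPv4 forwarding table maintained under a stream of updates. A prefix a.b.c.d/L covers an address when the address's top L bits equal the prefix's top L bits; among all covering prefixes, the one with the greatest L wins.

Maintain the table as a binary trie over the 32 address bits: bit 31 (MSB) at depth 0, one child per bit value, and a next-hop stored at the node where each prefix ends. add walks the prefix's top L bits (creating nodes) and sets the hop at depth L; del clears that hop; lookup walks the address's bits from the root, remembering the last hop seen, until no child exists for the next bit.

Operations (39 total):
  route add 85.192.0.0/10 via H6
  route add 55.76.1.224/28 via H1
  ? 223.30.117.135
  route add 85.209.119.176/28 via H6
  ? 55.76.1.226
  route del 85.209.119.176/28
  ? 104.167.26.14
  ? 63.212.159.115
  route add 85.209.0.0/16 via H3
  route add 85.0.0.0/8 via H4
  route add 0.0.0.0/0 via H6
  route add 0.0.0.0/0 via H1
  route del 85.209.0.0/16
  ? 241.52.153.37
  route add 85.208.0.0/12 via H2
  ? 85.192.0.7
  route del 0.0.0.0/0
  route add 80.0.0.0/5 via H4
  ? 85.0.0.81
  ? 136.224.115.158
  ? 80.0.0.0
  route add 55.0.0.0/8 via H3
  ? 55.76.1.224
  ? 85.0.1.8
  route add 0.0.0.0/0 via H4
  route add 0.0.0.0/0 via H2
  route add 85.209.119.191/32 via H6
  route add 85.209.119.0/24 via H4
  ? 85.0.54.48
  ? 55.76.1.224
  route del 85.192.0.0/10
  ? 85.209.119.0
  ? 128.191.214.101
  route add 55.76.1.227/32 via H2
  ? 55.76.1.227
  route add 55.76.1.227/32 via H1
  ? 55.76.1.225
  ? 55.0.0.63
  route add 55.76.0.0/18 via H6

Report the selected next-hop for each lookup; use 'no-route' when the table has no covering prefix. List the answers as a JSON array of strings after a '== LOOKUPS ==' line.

Process each operation:
  + 85.192.0.0/10 (H6) depth=10
  + 55.76.1.224/28 (H1) depth=28
  Q 223.30.117.135: descend ε ; hops seen [∅] ; pick no-route
  + 85.209.119.176/28 (H6) depth=28
  Q 55.76.1.226: descend 0011011101001100000000011110 ; hops seen [H1] ; pick H1
  - 85.209.119.176/28 clear@28
  Q 104.167.26.14: descend 01 ; hops seen [∅] ; pick no-route
  Q 63.212.159.115: descend 0011 ; hops seen [∅] ; pick no-route
  + 85.209.0.0/16 (H3) depth=16
  + 85.0.0.0/8 (H4) depth=8
  + 0.0.0.0/0 (H6) depth=0
  + 0.0.0.0/0 (H1) depth=0
  - 85.209.0.0/16 clear@16
  Q 241.52.153.37: descend ε ; hops seen [H1] ; pick H1
  + 85.208.0.0/12 (H2) depth=12
  Q 85.192.0.7: descend 01010101110 ; hops seen [H1,H4,H6] ; pick H6
  - 0.0.0.0/0 clear@0
  + 80.0.0.0/5 (H4) depth=5
  Q 85.0.0.81: descend 01010101 ; hops seen [H4,H4] ; pick H4
  Q 136.224.115.158: descend ε ; hops seen [∅] ; pick no-route
  Q 80.0.0.0: descend 01010 ; hops seen [H4] ; pick H4
  + 55.0.0.0/8 (H3) depth=8
  Q 55.76.1.224: descend 0011011101001100000000011110 ; hops seen [H3,H1] ; pick H1
  Q 85.0.1.8: descend 01010101 ; hops seen [H4,H4] ; pick H4
  + 0.0.0.0/0 (H4) depth=0
  + 0.0.0.0/0 (H2) depth=0
  + 85.209.119.191/32 (H6) depth=32
  + 85.209.119.0/24 (H4) depth=24
  Q 85.0.54.48: descend 01010101 ; hops seen [H2,H4,H4] ; pick H4
  Q 55.76.1.224: descend 0011011101001100000000011110 ; hops seen [H2,H3,H1] ; pick H1
  - 85.192.0.0/10 clear@10
  Q 85.209.119.0: descend 010101011101000101110111 ; hops seen [H2,H4,H4,H2,H4] ; pick H4
  Q 128.191.214.101: descend ε ; hops seen [H2] ; pick H2
  + 55.76.1.227/32 (H2) depth=32
  Q 55.76.1.227: descend 00110111010011000000000111100011 ; hops seen [H2,H3,H1,H2] ; pick H2
  + 55.76.1.227/32 (H1) depth=32
  Q 55.76.1.225: descend 001101110100110000000001111000 ; hops seen [H2,H3,H1] ; pick H1
  Q 55.0.0.63: descend 001101110 ; hops seen [H2,H3] ; pick H3
  + 55.76.0.0/18 (H6) depth=18

== LOOKUPS ==
["no-route","H1","no-route","no-route","H1","H6","H4","no-route","H4","H1","H4","H4","H1","H4","H2","H2","H1","H3"]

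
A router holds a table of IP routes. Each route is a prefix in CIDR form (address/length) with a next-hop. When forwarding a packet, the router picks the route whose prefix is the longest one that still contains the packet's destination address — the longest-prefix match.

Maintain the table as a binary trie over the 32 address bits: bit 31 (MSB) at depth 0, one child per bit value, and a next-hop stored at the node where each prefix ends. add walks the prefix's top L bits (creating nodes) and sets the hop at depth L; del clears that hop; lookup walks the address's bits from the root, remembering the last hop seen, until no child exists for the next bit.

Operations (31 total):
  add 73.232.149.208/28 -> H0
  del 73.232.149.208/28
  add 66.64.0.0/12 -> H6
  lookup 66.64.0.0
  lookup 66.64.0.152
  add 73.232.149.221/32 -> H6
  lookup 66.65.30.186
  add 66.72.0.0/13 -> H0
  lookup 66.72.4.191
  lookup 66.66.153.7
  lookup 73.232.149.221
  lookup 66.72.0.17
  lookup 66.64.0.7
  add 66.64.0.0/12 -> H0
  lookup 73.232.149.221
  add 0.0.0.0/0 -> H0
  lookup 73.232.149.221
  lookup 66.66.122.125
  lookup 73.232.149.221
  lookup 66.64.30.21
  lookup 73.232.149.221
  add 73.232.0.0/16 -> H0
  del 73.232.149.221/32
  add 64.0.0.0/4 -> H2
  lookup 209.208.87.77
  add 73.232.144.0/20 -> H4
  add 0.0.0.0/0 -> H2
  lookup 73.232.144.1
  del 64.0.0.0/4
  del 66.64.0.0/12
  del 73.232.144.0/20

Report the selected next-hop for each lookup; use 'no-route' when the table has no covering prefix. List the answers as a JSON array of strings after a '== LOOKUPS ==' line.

Apply in order:
  add 73.232.149.208/28 -> H0 at depth 28
  - 73.232.149.208/28 clear@28
  add 66.64.0.0/12 -> H6 at depth 12
  ? 66.64.0.0  path d0:-→d1:-→d2:-→d3:-→d4:-→d5:-→d6:-→d7:-→d8:-→d9:-→d10:-→d11:-→d12:H6  best=H6
  ? 66.64.0.152  path d0:-→d1:-→d2:-→d3:-→d4:-→d5:-→d6:-→d7:-→d8:-→d9:-→d10:-→d11:-→d12:H6  best=H6
  add 73.232.149.221/32 -> H6 at depth 32
  ? 66.65.30.186  path d0:-→d1:-→d2:-→d3:-→d4:-→d5:-→d6:-→d7:-→d8:-→d9:-→d10:-→d11:-→d12:H6  best=H6
  add 66.72.0.0/13 -> H0 at depth 13
  ? 66.72.4.191  path d0:-→d1:-→d2:-→d3:-→d4:-→d5:-→d6:-→d7:-→d8:-→d9:-→d10:-→d11:-→d12:H6→d13:H0  best=H0
  ? 66.66.153.7  path d0:-→d1:-→d2:-→d3:-→d4:-→d5:-→d6:-→d7:-→d8:-→d9:-→d10:-→d11:-→d12:H6  best=H6
  ? 73.232.149.221  path d0:-→d1:-→d2:-→d3:-→d4:-→d5:-→d6:-→d7:-→d8:-→d9:-→d10:-→d11:-→d12:-→d13:-→d14:-→d15:-→d16:-→d17:-→d18:-→d19:-→d20:-→d21:-→d22:-→d23:-→d24:-→d25:-→d26:-→d27:-→d28:-→d29:-→d30:-→d31:-→d32:H6  best=H6
  ? 66.72.0.17  path d0:-→d1:-→d2:-→d3:-→d4:-→d5:-→d6:-→d7:-→d8:-→d9:-→d10:-→d11:-→d12:H6→d13:H0  best=H0
  ? 66.64.0.7  path d0:-→d1:-→d2:-→d3:-→d4:-→d5:-→d6:-→d7:-→d8:-→d9:-→d10:-→d11:-→d12:H6  best=H6
  add 66.64.0.0/12 -> H0 at depth 12
  ? 73.232.149.221  path d0:-→d1:-→d2:-→d3:-→d4:-→d5:-→d6:-→d7:-→d8:-→d9:-→d10:-→d11:-→d12:-→d13:-→d14:-→d15:-→d16:-→d17:-→d18:-→d19:-→d20:-→d21:-→d22:-→d23:-→d24:-→d25:-→d26:-→d27:-→d28:-→d29:-→d30:-→d31:-→d32:H6  best=H6
  add 0.0.0.0/0 -> H0 at depth 0
  ? 73.232.149.221  path d0:H0→d1:-→d2:-→d3:-→d4:-→d5:-→d6:-→d7:-→d8:-→d9:-→d10:-→d11:-→d12:-→d13:-→d14:-→d15:-→d16:-→d17:-→d18:-→d19:-→d20:-→d21:-→d22:-→d23:-→d24:-→d25:-→d26:-→d27:-→d28:-→d29:-→d30:-→d31:-→d32:H6  best=H6
  ? 66.66.122.125  path d0:H0→d1:-→d2:-→d3:-→d4:-→d5:-→d6:-→d7:-→d8:-→d9:-→d10:-→d11:-→d12:H0  best=H0
  ? 73.232.149.221  path d0:H0→d1:-→d2:-→d3:-→d4:-→d5:-→d6:-→d7:-→d8:-→d9:-→d10:-→d11:-→d12:-→d13:-→d14:-→d15:-→d16:-→d17:-→d18:-→d19:-→d20:-→d21:-→d22:-→d23:-→d24:-→d25:-→d26:-→d27:-→d28:-→d29:-→d30:-→d31:-→d32:H6  best=H6
  ? 66.64.30.21  path d0:H0→d1:-→d2:-→d3:-→d4:-→d5:-→d6:-→d7:-→d8:-→d9:-→d10:-→d11:-→d12:H0  best=H0
  ? 73.232.149.221  path d0:H0→d1:-→d2:-→d3:-→d4:-→d5:-→d6:-→d7:-→d8:-→d9:-→d10:-→d11:-→d12:-→d13:-→d14:-→d15:-→d16:-→d17:-→d18:-→d19:-→d20:-→d21:-→d22:-→d23:-→d24:-→d25:-→d26:-→d27:-→d28:-→d29:-→d30:-→d31:-→d32:H6  best=H6
  add 73.232.0.0/16 -> H0 at depth 16
  - 73.232.149.221/32 clear@32
  add 64.0.0.0/4 -> H2 at depth 4
  ? 209.208.87.77  path d0:H0  best=H0
  add 73.232.144.0/20 -> H4 at depth 20
  add 0.0.0.0/0 -> H2 at depth 0
  ? 73.232.144.1  path d0:H2→d1:-→d2:-→d3:-→d4:H2→d5:-→d6:-→d7:-→d8:-→d9:-→d10:-→d11:-→d12:-→d13:-→d14:-→d15:-→d16:H0→d17:-→d18:-→d19:-→d20:H4→d21:-  best=H4
  - 64.0.0.0/4 clear@4
  - 66.64.0.0/12 clear@12
  - 73.232.144.0/20 clear@20

== LOOKUPS ==
["H6","H6","H6","H0","H6","H6","H0","H6","H6","H6","H0","H6","H0","H6","H0","H4"]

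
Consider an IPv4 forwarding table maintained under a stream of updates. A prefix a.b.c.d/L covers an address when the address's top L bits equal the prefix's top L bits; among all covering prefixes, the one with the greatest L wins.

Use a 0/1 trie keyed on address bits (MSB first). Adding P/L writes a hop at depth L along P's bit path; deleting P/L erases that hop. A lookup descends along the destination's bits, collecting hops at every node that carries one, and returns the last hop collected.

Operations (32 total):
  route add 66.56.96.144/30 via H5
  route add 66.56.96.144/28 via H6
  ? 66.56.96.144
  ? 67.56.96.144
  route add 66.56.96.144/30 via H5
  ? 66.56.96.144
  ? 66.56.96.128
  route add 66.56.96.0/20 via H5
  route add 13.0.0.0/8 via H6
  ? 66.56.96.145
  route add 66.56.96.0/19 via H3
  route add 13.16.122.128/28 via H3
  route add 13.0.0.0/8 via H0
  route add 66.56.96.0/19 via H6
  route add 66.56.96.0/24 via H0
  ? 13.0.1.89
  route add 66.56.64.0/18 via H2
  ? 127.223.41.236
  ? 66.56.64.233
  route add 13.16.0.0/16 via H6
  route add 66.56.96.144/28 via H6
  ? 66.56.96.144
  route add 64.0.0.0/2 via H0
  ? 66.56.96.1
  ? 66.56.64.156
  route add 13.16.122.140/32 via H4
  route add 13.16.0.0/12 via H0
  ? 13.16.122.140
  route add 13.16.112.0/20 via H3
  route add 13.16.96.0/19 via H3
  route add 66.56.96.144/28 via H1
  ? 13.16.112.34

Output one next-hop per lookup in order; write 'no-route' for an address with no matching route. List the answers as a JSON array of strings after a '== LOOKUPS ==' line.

Process each operation:
  add 66.56.96.144/30 -> H5 at depth 30
  add 66.56.96.144/28 -> H6 at depth 28
  lookup 66.56.96.144: bits 010000100011100001100000100100 walk d0:-→d1:-→d2:-→d3:-→d4:-→d5:-→d6:-→d7:-→d8:-→d9:-→d10:-→d11:-→d12:-→d13:-→d14:-→d15:-→d16:-→d17:-→d18:-→d19:-→d20:-→d21:-→d22:-→d23:-→d24:-→d25:-→d26:-→d27:-→d28:H6→d29:-→d30:H5 -> H5
  lookup 67.56.96.144: bits 0100001 walk d0:-→d1:-→d2:-→d3:-→d4:-→d5:-→d6:-→d7:- -> no-route
  add 66.56.96.144/30 -> H5 at depth 30
  lookup 66.56.96.144: bits 010000100011100001100000100100 walk d0:-→d1:-→d2:-→d3:-→d4:-→d5:-→d6:-→d7:-→d8:-→d9:-→d10:-→d11:-→d12:-→d13:-→d14:-→d15:-→d16:-→d17:-→d18:-→d19:-→d20:-→d21:-→d22:-→d23:-→d24:-→d25:-→d26:-→d27:-→d28:H6→d29:-→d30:H5 -> H5
  lookup 66.56.96.128: bits 010000100011100001100000100 walk d0:-→d1:-→d2:-→d3:-→d4:-→d5:-→d6:-→d7:-→d8:-→d9:-→d10:-→d11:-→d12:-→d13:-→d14:-→d15:-→d16:-→d17:-→d18:-→d19:-→d20:-→d21:-→d22:-→d23:-→d24:-→d25:-→d26:-→d27:- -> no-route
  add 66.56.96.0/20 -> H5 at depth 20
  add 13.0.0.0/8 -> H6 at depth 8
  lookup 66.56.96.145: bits 010000100011100001100000100100 walk d0:-→d1:-→d2:-→d3:-→d4:-→d5:-→d6:-→d7:-→d8:-→d9:-→d10:-→d11:-→d12:-→d13:-→d14:-→d15:-→d16:-→d17:-→d18:-→d19:-→d20:H5→d21:-→d22:-→d23:-→d24:-→d25:-→d26:-→d27:-→d28:H6→d29:-→d30:H5 -> H5
  add 66.56.96.0/19 -> H3 at depth 19
  add 13.16.122.128/28 -> H3 at depth 28
  add 13.0.0.0/8 -> H0 at depth 8
  add 66.56.96.0/19 -> H6 at depth 19
  add 66.56.96.0/24 -> H0 at depth 24
  lookup 13.0.1.89: bits 00001101000 walk d0:-→d1:-→d2:-→d3:-→d4:-→d5:-→d6:-→d7:-→d8:H0→d9:-→d10:-→d11:- -> H0
  add 66.56.64.0/18 -> H2 at depth 18
  lookup 127.223.41.236: bits 01 walk d0:-→d1:-→d2:- -> no-route
  lookup 66.56.64.233: bits 010000100011100001 walk d0:-→d1:-→d2:-→d3:-→d4:-→d5:-→d6:-→d7:-→d8:-→d9:-→d10:-→d11:-→d12:-→d13:-→d14:-→d15:-→d16:-→d17:-→d18:H2 -> H2
  add 13.16.0.0/16 -> H6 at depth 16
  add 66.56.96.144/28 -> H6 at depth 28
  lookup 66.56.96.144: bits 010000100011100001100000100100 walk d0:-→d1:-→d2:-→d3:-→d4:-→d5:-→d6:-→d7:-→d8:-→d9:-→d10:-→d11:-→d12:-→d13:-→d14:-→d15:-→d16:-→d17:-→d18:H2→d19:H6→d20:H5→d21:-→d22:-→d23:-→d24:H0→d25:-→d26:-→d27:-→d28:H6→d29:-→d30:H5 -> H5
  add 64.0.0.0/2 -> H0 at depth 2
  lookup 66.56.96.1: bits 010000100011100001100000 walk d0:-→d1:-→d2:H0→d3:-→d4:-→d5:-→d6:-→d7:-→d8:-→d9:-→d10:-→d11:-→d12:-→d13:-→d14:-→d15:-→d16:-→d17:-→d18:H2→d19:H6→d20:H5→d21:-→d22:-→d23:-→d24:H0 -> H0
  lookup 66.56.64.156: bits 010000100011100001 walk d0:-→d1:-→d2:H0→d3:-→d4:-→d5:-→d6:-→d7:-→d8:-→d9:-→d10:-→d11:-→d12:-→d13:-→d14:-→d15:-→d16:-→d17:-→d18:H2 -> H2
  add 13.16.122.140/32 -> H4 at depth 32
  add 13.16.0.0/12 -> H0 at depth 12
  lookup 13.16.122.140: bits 00001101000100000111101010001100 walk d0:-→d1:-→d2:-→d3:-→d4:-→d5:-→d6:-→d7:-→d8:H0→d9:-→d10:-→d11:-→d12:H0→d13:-→d14:-→d15:-→d16:H6→d17:-→d18:-→d19:-→d20:-→d21:-→d22:-→d23:-→d24:-→d25:-→d26:-→d27:-→d28:H3→d29:-→d30:-→d31:-→d32:H4 -> H4
  add 13.16.112.0/20 -> H3 at depth 20
  add 13.16.96.0/19 -> H3 at depth 19
  add 66.56.96.144/28 -> H1 at depth 28
  lookup 13.16.112.34: bits 00001101000100000111 walk d0:-→d1:-→d2:-→d3:-→d4:-→d5:-→d6:-→d7:-→d8:H0→d9:-→d10:-→d11:-→d12:H0→d13:-→d14:-→d15:-→d16:H6→d17:-→d18:-→d19:H3→d20:H3 -> H3

== LOOKUPS ==
["H5","no-route","H5","no-route","H5","H0","no-route","H2","H5","H0","H2","H4","H3"]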